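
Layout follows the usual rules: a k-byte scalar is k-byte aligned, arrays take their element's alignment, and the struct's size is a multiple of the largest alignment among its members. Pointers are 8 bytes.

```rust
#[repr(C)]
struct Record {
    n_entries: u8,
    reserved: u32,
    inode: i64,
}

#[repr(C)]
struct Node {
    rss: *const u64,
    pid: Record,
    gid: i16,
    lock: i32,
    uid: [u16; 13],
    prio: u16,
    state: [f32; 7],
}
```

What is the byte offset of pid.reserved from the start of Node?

Record: 0..1  n_entries  (1B, 1-aligned); 1..4  -- padding (3B); 4..8  reserved  (4B, 4-aligned); 8..16  inode  (8B, 8-aligned); sizeof = 16, alignof = 8
0..8  rss  (8B, 8-aligned)
8..24  pid  (16B, 8-aligned)
within Record: reserved at 4
8 + 4 = 12

12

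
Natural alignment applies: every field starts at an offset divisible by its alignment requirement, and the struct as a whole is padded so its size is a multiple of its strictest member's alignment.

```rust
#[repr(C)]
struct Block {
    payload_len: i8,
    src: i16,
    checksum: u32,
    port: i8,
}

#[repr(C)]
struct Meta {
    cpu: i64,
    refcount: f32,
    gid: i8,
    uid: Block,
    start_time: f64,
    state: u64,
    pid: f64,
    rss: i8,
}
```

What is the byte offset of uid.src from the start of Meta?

18

Block: 0..1  payload_len  (1B, 1-aligned); 1..2  -- padding (1B); 2..4  src  (2B, 2-aligned); 4..8  checksum  (4B, 4-aligned); 8..9  port  (1B, 1-aligned); 9..12  -- tail padding (3B); sizeof = 12, alignof = 4
0..8  cpu  (8B, 8-aligned)
8..12  refcount  (4B, 4-aligned)
12..13  gid  (1B, 1-aligned)
13..16  -- padding (3B)
16..28  uid  (12B, 4-aligned)
within Block: src at 2
16 + 2 = 18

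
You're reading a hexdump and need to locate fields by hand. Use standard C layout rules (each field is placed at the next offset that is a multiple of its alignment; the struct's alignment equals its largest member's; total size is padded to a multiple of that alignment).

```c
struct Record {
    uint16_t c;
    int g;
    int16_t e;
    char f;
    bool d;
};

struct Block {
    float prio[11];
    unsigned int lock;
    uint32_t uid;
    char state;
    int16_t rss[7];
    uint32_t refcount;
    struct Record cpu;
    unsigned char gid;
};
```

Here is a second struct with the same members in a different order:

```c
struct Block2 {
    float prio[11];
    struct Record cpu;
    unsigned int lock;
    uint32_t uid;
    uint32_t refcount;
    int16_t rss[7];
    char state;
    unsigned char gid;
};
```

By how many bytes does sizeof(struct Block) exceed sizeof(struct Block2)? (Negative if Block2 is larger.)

4

Record: @0: c [2B, align 2] → 2; +2 pad (align 4); @4: g [4B, align 4] → 8; @8: e [2B, align 2] → 10; @10: f [1B, align 1] → 11; @11: d [1B, align 1] → 12; size 12, align 4
@0: prio [44B, align 4] → 44
@44: lock [4B, align 4] → 48
@48: uid [4B, align 4] → 52
@52: state [1B, align 1] → 53
+1 pad (align 2)
@54: rss [14B, align 2] → 68
@68: refcount [4B, align 4] → 72
@72: cpu [12B, align 4] → 84
@84: gid [1B, align 1] → 85
+3 tail pad (align 4)
size 88, align 4
— Block2 —
@0: prio [44B, align 4] → 44
@44: cpu [12B, align 4] → 56
@56: lock [4B, align 4] → 60
@60: uid [4B, align 4] → 64
@64: refcount [4B, align 4] → 68
@68: rss [14B, align 2] → 82
@82: state [1B, align 1] → 83
@83: gid [1B, align 1] → 84
size 84, align 4
88 − 84 = 4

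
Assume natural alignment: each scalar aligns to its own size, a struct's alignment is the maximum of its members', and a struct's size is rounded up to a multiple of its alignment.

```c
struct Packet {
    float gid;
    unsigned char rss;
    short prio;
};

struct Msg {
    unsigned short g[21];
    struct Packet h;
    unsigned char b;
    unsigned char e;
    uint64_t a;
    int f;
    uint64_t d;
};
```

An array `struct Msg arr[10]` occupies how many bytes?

Packet: gid at 0 (size 4, align 4) → ends 4; rss at 4 (size 1, align 1) → ends 5; pad 1 to align 2 for prio; prio at 6 (size 2, align 2) → ends 8; total 8 bytes, alignment 4
g at 0 (size 42, align 2) → ends 42
pad 2 to align 4 for h
h at 44 (size 8, align 4) → ends 52
b at 52 (size 1, align 1) → ends 53
e at 53 (size 1, align 1) → ends 54
pad 2 to align 8 for a
a at 56 (size 8, align 8) → ends 64
f at 64 (size 4, align 4) → ends 68
pad 4 to align 8 for d
d at 72 (size 8, align 8) → ends 80
total 80 bytes, alignment 8
array of 10: 10 × 80 = 800

800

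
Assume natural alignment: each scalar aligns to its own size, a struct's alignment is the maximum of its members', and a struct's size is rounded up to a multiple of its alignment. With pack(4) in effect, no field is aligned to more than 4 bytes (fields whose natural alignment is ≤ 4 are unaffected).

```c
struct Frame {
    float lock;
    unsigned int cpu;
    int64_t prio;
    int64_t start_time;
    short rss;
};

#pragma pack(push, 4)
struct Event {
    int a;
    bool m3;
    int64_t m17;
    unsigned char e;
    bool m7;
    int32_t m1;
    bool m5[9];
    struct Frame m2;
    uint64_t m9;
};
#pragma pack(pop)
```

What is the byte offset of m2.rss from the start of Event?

Frame: lock at 0 (size 4, align 4) → ends 4; cpu at 4 (size 4, align 4) → ends 8; prio at 8 (size 8, align 8) → ends 16; start_time at 16 (size 8, align 8) → ends 24; rss at 24 (size 2, align 2) → ends 26; tail pad 6 to reach multiple of 8; total 32 bytes, alignment 8
a at 0 (size 4, align 4) → ends 4
m3 at 4 (size 1, align 1) → ends 5
pad 3 to align 4 for m17
m17 at 8 (size 8, align 4) → ends 16
e at 16 (size 1, align 1) → ends 17
m7 at 17 (size 1, align 1) → ends 18
pad 2 to align 4 for m1
m1 at 20 (size 4, align 4) → ends 24
m5 at 24 (size 9, align 1) → ends 33
pad 3 to align 4 for m2
m2 at 36 (size 32, align 4) → ends 68
within Frame: rss at 24
36 + 24 = 60

60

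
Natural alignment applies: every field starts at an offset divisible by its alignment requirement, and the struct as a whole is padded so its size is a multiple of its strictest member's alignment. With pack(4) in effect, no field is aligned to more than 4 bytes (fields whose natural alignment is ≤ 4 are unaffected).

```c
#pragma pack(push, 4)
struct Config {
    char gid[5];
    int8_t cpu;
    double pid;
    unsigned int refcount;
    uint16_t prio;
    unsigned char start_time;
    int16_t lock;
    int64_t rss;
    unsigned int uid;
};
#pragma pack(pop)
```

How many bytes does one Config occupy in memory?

gid at 0 (size 5, align 1) → ends 5
cpu at 5 (size 1, align 1) → ends 6
pad 2 to align 4 for pid
pid at 8 (size 8, align 4) → ends 16
refcount at 16 (size 4, align 4) → ends 20
prio at 20 (size 2, align 2) → ends 22
start_time at 22 (size 1, align 1) → ends 23
pad 1 to align 2 for lock
lock at 24 (size 2, align 2) → ends 26
pad 2 to align 4 for rss
rss at 28 (size 8, align 4) → ends 36
uid at 36 (size 4, align 4) → ends 40
total 40 bytes, alignment 4

40 bytes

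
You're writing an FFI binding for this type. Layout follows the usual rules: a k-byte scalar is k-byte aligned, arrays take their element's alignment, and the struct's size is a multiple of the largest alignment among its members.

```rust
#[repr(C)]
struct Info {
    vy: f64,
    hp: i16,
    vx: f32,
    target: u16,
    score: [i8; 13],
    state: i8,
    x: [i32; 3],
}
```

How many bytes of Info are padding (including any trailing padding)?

0..8  vy  (8B, 8-aligned)
8..10  hp  (2B, 2-aligned)
10..12  -- padding (2B)
12..16  vx  (4B, 4-aligned)
16..18  target  (2B, 2-aligned)
18..31  score  (13B, 1-aligned)
31..32  state  (1B, 1-aligned)
32..44  x  (12B, 4-aligned)
44..48  -- tail padding (4B)
sizeof = 48, alignof = 8
data bytes 42, size 48 → padding 6

6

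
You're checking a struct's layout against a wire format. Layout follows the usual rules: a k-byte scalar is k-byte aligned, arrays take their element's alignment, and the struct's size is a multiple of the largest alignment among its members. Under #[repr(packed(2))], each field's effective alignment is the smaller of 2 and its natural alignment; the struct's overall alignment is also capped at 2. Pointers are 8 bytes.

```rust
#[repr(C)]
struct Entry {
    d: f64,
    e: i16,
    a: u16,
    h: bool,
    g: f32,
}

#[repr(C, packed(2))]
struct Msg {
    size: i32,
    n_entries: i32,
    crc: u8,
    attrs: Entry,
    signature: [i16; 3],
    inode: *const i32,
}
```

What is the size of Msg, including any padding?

Entry: d at 0 (size 8, align 8) → ends 8; e at 8 (size 2, align 2) → ends 10; a at 10 (size 2, align 2) → ends 12; h at 12 (size 1, align 1) → ends 13; pad 3 to align 4 for g; g at 16 (size 4, align 4) → ends 20; tail pad 4 to reach multiple of 8; total 24 bytes, alignment 8
size at 0 (size 4, align 2) → ends 4
n_entries at 4 (size 4, align 2) → ends 8
crc at 8 (size 1, align 1) → ends 9
pad 1 to align 2 for attrs
attrs at 10 (size 24, align 2) → ends 34
signature at 34 (size 6, align 2) → ends 40
inode at 40 (size 8, align 2) → ends 48
total 48 bytes, alignment 2

48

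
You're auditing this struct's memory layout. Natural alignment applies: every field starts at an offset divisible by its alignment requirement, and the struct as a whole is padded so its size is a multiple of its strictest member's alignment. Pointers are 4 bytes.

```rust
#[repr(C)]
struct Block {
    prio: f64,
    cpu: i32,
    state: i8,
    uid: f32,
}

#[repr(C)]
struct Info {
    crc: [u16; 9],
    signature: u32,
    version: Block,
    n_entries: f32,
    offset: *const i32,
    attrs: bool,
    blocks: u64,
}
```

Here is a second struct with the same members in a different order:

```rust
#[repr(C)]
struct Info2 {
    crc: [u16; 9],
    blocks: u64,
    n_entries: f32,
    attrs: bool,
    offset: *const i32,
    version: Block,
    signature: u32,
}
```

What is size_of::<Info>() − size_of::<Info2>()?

Block: 0..8  prio  (8B, 8-aligned); 8..12  cpu  (4B, 4-aligned); 12..13  state  (1B, 1-aligned); 13..16  -- padding (3B); 16..20  uid  (4B, 4-aligned); 20..24  -- tail padding (4B); sizeof = 24, alignof = 8
0..18  crc  (18B, 2-aligned)
18..20  -- padding (2B)
20..24  signature  (4B, 4-aligned)
24..48  version  (24B, 8-aligned)
48..52  n_entries  (4B, 4-aligned)
52..56  offset  (4B, 4-aligned)
56..57  attrs  (1B, 1-aligned)
57..64  -- padding (7B)
64..72  blocks  (8B, 8-aligned)
sizeof = 72, alignof = 8
— Info2 —
0..18  crc  (18B, 2-aligned)
18..24  -- padding (6B)
24..32  blocks  (8B, 8-aligned)
32..36  n_entries  (4B, 4-aligned)
36..37  attrs  (1B, 1-aligned)
37..40  -- padding (3B)
40..44  offset  (4B, 4-aligned)
44..48  -- padding (4B)
48..72  version  (24B, 8-aligned)
72..76  signature  (4B, 4-aligned)
76..80  -- tail padding (4B)
sizeof = 80, alignof = 8
72 − 80 = -8

-8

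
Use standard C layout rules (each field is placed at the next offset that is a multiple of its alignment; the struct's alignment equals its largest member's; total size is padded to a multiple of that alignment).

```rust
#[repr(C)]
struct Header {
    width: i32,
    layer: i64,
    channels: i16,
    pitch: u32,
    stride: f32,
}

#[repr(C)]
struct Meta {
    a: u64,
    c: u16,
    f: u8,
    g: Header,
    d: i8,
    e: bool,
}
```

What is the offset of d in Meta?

Header: width at 0 (size 4, align 4) → ends 4; pad 4 to align 8 for layer; layer at 8 (size 8, align 8) → ends 16; channels at 16 (size 2, align 2) → ends 18; pad 2 to align 4 for pitch; pitch at 20 (size 4, align 4) → ends 24; stride at 24 (size 4, align 4) → ends 28; tail pad 4 to reach multiple of 8; total 32 bytes, alignment 8
a at 0 (size 8, align 8) → ends 8
c at 8 (size 2, align 2) → ends 10
f at 10 (size 1, align 1) → ends 11
pad 5 to align 8 for g
g at 16 (size 32, align 8) → ends 48
d at 48 (size 1, align 1) → ends 49

48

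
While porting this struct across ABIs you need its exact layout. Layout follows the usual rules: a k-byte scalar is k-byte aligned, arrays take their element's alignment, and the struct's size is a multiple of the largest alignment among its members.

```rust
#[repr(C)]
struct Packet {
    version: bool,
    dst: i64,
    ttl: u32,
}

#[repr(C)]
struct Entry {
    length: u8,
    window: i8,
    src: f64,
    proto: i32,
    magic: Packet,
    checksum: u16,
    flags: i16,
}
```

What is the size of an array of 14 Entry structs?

784

Packet: 0..1  version  (1B, 1-aligned); 1..8  -- padding (7B); 8..16  dst  (8B, 8-aligned); 16..20  ttl  (4B, 4-aligned); 20..24  -- tail padding (4B); sizeof = 24, alignof = 8
0..1  length  (1B, 1-aligned)
1..2  window  (1B, 1-aligned)
2..8  -- padding (6B)
8..16  src  (8B, 8-aligned)
16..20  proto  (4B, 4-aligned)
20..24  -- padding (4B)
24..48  magic  (24B, 8-aligned)
48..50  checksum  (2B, 2-aligned)
50..52  flags  (2B, 2-aligned)
52..56  -- tail padding (4B)
sizeof = 56, alignof = 8
array of 14: 14 × 56 = 784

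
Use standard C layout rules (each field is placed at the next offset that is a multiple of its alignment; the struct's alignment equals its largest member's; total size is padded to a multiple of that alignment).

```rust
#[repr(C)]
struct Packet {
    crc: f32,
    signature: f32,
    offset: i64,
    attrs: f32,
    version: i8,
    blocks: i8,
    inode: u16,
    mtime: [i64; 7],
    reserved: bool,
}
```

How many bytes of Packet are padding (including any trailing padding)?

@0: crc [4B, align 4] → 4
@4: signature [4B, align 4] → 8
@8: offset [8B, align 8] → 16
@16: attrs [4B, align 4] → 20
@20: version [1B, align 1] → 21
@21: blocks [1B, align 1] → 22
@22: inode [2B, align 2] → 24
@24: mtime [56B, align 8] → 80
@80: reserved [1B, align 1] → 81
+7 tail pad (align 8)
size 88, align 8
data bytes 81, size 88 → padding 7

7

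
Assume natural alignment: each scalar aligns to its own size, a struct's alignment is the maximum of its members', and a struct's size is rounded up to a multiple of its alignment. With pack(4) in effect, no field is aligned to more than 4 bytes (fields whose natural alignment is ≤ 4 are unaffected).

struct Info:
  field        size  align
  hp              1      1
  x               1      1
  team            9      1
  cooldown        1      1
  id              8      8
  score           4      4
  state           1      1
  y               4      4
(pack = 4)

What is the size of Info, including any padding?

32 bytes

0..1  hp  (1B, 1-aligned)
1..2  x  (1B, 1-aligned)
2..11  team  (9B, 1-aligned)
11..12  cooldown  (1B, 1-aligned)
12..20  id  (8B, 4-aligned)
20..24  score  (4B, 4-aligned)
24..25  state  (1B, 1-aligned)
25..28  -- padding (3B)
28..32  y  (4B, 4-aligned)
sizeof = 32, alignof = 4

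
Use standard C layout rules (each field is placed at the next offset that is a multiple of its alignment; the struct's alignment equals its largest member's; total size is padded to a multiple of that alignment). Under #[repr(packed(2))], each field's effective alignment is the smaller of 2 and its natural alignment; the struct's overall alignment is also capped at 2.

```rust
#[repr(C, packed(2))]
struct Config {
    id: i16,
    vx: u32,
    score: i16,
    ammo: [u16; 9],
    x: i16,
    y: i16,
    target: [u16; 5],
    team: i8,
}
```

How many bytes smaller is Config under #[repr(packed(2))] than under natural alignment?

2

natural layout:
  @0: id [2B, align 2] → 2
  +2 pad (align 4)
  @4: vx [4B, align 4] → 8
  @8: score [2B, align 2] → 10
  @10: ammo [18B, align 2] → 28
  @28: x [2B, align 2] → 30
  @30: y [2B, align 2] → 32
  @32: target [10B, align 2] → 42
  @42: team [1B, align 1] → 43
  +1 tail pad (align 4)
  size 44, align 4
packed(2) layout:
  @0: id [2B, align 2] → 2
  @2: vx [4B, align 2] → 6
  @6: score [2B, align 2] → 8
  @8: ammo [18B, align 2] → 26
  @26: x [2B, align 2] → 28
  @28: y [2B, align 2] → 30
  @30: target [10B, align 2] → 40
  @40: team [1B, align 1] → 41
  +1 tail pad (align 2)
  size 42, align 2
44 − 42 = 2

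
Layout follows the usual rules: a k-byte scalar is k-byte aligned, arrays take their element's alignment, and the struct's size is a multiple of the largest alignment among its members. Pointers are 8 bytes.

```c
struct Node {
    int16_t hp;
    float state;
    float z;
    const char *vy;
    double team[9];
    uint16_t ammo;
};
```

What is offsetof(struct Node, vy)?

0..2  hp  (2B, 2-aligned)
2..4  -- padding (2B)
4..8  state  (4B, 4-aligned)
8..12  z  (4B, 4-aligned)
12..16  -- padding (4B)
16..24  vy  (8B, 8-aligned)

16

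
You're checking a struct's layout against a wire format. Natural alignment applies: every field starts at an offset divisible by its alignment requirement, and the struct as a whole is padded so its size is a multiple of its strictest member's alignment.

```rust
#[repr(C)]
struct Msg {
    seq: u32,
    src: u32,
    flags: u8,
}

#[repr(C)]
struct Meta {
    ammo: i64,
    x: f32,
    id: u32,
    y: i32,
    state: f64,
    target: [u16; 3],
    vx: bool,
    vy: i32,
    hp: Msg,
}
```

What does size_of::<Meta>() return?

56 bytes

Msg: seq at 0 (size 4, align 4) → ends 4; src at 4 (size 4, align 4) → ends 8; flags at 8 (size 1, align 1) → ends 9; tail pad 3 to reach multiple of 4; total 12 bytes, alignment 4
ammo at 0 (size 8, align 8) → ends 8
x at 8 (size 4, align 4) → ends 12
id at 12 (size 4, align 4) → ends 16
y at 16 (size 4, align 4) → ends 20
pad 4 to align 8 for state
state at 24 (size 8, align 8) → ends 32
target at 32 (size 6, align 2) → ends 38
vx at 38 (size 1, align 1) → ends 39
pad 1 to align 4 for vy
vy at 40 (size 4, align 4) → ends 44
hp at 44 (size 12, align 4) → ends 56
total 56 bytes, alignment 8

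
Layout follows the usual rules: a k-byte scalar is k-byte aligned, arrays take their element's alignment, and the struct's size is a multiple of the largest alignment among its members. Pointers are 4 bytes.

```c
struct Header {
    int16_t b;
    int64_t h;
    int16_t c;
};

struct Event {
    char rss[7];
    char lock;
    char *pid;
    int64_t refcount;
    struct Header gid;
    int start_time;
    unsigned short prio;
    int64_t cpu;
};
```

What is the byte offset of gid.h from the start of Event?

32

Header: 0..2  b  (2B, 2-aligned); 2..8  -- padding (6B); 8..16  h  (8B, 8-aligned); 16..18  c  (2B, 2-aligned); 18..24  -- tail padding (6B); sizeof = 24, alignof = 8
0..7  rss  (7B, 1-aligned)
7..8  lock  (1B, 1-aligned)
8..12  pid  (4B, 4-aligned)
12..16  -- padding (4B)
16..24  refcount  (8B, 8-aligned)
24..48  gid  (24B, 8-aligned)
within Header: h at 8
24 + 8 = 32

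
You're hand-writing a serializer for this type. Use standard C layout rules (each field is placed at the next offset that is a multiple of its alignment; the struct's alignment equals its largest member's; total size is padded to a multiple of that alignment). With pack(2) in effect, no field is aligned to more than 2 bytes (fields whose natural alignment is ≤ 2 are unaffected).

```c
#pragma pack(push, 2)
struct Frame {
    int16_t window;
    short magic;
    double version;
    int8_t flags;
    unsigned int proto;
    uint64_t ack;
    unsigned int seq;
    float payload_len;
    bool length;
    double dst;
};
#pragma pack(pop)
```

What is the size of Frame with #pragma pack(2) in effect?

44

0..2  window  (2B, 2-aligned)
2..4  magic  (2B, 2-aligned)
4..12  version  (8B, 2-aligned)
12..13  flags  (1B, 1-aligned)
13..14  -- padding (1B)
14..18  proto  (4B, 2-aligned)
18..26  ack  (8B, 2-aligned)
26..30  seq  (4B, 2-aligned)
30..34  payload_len  (4B, 2-aligned)
34..35  length  (1B, 1-aligned)
35..36  -- padding (1B)
36..44  dst  (8B, 2-aligned)
sizeof = 44, alignof = 2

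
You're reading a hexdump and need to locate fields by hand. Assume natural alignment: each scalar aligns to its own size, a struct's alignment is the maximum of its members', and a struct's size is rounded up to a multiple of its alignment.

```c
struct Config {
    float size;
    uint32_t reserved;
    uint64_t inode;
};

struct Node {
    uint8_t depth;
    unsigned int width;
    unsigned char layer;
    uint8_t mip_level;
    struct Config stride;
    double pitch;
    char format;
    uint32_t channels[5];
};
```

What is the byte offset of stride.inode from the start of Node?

24

Config: @0: size [4B, align 4] → 4; @4: reserved [4B, align 4] → 8; @8: inode [8B, align 8] → 16; size 16, align 8
@0: depth [1B, align 1] → 1
+3 pad (align 4)
@4: width [4B, align 4] → 8
@8: layer [1B, align 1] → 9
@9: mip_level [1B, align 1] → 10
+6 pad (align 8)
@16: stride [16B, align 8] → 32
within Config: inode at 8
16 + 8 = 24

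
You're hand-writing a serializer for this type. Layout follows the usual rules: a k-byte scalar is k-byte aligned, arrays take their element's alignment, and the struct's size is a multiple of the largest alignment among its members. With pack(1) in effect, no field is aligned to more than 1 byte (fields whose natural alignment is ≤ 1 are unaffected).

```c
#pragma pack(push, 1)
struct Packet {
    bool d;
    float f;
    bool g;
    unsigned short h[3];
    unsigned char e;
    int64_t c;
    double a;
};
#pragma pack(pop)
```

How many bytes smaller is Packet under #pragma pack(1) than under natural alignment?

natural layout:
  @0: d [1B, align 1] → 1
  +3 pad (align 4)
  @4: f [4B, align 4] → 8
  @8: g [1B, align 1] → 9
  +1 pad (align 2)
  @10: h [6B, align 2] → 16
  @16: e [1B, align 1] → 17
  +7 pad (align 8)
  @24: c [8B, align 8] → 32
  @32: a [8B, align 8] → 40
  size 40, align 8
packed(1) layout:
  @0: d [1B, align 1] → 1
  @1: f [4B, align 1] → 5
  @5: g [1B, align 1] → 6
  @6: h [6B, align 1] → 12
  @12: e [1B, align 1] → 13
  @13: c [8B, align 1] → 21
  @21: a [8B, align 1] → 29
  size 29, align 1
40 − 29 = 11

11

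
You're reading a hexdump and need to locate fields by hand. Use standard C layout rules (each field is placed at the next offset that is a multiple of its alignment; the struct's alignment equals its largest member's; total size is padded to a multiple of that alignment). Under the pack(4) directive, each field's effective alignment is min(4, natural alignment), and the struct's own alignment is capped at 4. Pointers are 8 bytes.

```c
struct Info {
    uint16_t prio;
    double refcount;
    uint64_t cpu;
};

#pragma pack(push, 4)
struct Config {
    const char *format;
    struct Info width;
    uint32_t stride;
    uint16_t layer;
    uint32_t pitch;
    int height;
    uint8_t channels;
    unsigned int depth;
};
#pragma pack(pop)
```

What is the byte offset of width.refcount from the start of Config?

Info: prio at 0 (size 2, align 2) → ends 2; pad 6 to align 8 for refcount; refcount at 8 (size 8, align 8) → ends 16; cpu at 16 (size 8, align 8) → ends 24; total 24 bytes, alignment 8
format at 0 (size 8, align 4) → ends 8
width at 8 (size 24, align 4) → ends 32
within Info: refcount at 8
8 + 8 = 16

16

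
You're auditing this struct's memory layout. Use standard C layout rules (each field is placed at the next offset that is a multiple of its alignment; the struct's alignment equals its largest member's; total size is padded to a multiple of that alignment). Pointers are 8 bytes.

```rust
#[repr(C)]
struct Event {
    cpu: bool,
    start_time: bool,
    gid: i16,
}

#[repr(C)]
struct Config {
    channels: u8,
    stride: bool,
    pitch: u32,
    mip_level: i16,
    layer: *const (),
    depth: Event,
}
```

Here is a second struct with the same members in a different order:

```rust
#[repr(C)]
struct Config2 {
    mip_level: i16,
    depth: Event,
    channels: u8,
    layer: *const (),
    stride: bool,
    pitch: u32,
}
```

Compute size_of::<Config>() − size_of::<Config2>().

Event: @0: cpu [1B, align 1] → 1; @1: start_time [1B, align 1] → 2; @2: gid [2B, align 2] → 4; size 4, align 2
@0: channels [1B, align 1] → 1
@1: stride [1B, align 1] → 2
+2 pad (align 4)
@4: pitch [4B, align 4] → 8
@8: mip_level [2B, align 2] → 10
+6 pad (align 8)
@16: layer [8B, align 8] → 24
@24: depth [4B, align 2] → 28
+4 tail pad (align 8)
size 32, align 8
— Config2 —
@0: mip_level [2B, align 2] → 2
@2: depth [4B, align 2] → 6
@6: channels [1B, align 1] → 7
+1 pad (align 8)
@8: layer [8B, align 8] → 16
@16: stride [1B, align 1] → 17
+3 pad (align 4)
@20: pitch [4B, align 4] → 24
size 24, align 8
32 − 24 = 8

8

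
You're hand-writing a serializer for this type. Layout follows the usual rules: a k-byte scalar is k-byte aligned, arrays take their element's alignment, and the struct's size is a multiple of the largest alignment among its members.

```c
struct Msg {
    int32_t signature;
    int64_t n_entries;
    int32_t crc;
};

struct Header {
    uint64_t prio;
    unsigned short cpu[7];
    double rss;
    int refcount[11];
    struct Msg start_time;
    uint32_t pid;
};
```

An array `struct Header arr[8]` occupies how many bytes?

Msg: signature at 0 (size 4, align 4) → ends 4; pad 4 to align 8 for n_entries; n_entries at 8 (size 8, align 8) → ends 16; crc at 16 (size 4, align 4) → ends 20; tail pad 4 to reach multiple of 8; total 24 bytes, alignment 8
prio at 0 (size 8, align 8) → ends 8
cpu at 8 (size 14, align 2) → ends 22
pad 2 to align 8 for rss
rss at 24 (size 8, align 8) → ends 32
refcount at 32 (size 44, align 4) → ends 76
pad 4 to align 8 for start_time
start_time at 80 (size 24, align 8) → ends 104
pid at 104 (size 4, align 4) → ends 108
tail pad 4 to reach multiple of 8
total 112 bytes, alignment 8
array of 8: 8 × 112 = 896

896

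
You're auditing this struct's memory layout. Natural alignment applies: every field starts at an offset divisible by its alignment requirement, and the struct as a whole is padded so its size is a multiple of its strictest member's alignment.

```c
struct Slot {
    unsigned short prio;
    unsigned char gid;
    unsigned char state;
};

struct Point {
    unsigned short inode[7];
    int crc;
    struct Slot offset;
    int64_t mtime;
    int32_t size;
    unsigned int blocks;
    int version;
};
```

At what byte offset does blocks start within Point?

Slot: prio at 0 (size 2, align 2) → ends 2; gid at 2 (size 1, align 1) → ends 3; state at 3 (size 1, align 1) → ends 4; total 4 bytes, alignment 2
inode at 0 (size 14, align 2) → ends 14
pad 2 to align 4 for crc
crc at 16 (size 4, align 4) → ends 20
offset at 20 (size 4, align 2) → ends 24
mtime at 24 (size 8, align 8) → ends 32
size at 32 (size 4, align 4) → ends 36
blocks at 36 (size 4, align 4) → ends 40

36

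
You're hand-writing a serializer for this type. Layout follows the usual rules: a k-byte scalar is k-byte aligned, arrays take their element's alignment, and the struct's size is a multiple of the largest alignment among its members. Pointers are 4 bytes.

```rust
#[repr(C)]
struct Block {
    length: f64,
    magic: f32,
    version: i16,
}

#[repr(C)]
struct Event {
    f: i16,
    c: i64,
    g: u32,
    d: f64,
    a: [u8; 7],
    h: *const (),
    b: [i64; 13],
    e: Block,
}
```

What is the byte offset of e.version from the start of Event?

Block: @0: length [8B, align 8] → 8; @8: magic [4B, align 4] → 12; @12: version [2B, align 2] → 14; +2 tail pad (align 8); size 16, align 8
@0: f [2B, align 2] → 2
+6 pad (align 8)
@8: c [8B, align 8] → 16
@16: g [4B, align 4] → 20
+4 pad (align 8)
@24: d [8B, align 8] → 32
@32: a [7B, align 1] → 39
+1 pad (align 4)
@40: h [4B, align 4] → 44
+4 pad (align 8)
@48: b [104B, align 8] → 152
@152: e [16B, align 8] → 168
within Block: version at 12
152 + 12 = 164

164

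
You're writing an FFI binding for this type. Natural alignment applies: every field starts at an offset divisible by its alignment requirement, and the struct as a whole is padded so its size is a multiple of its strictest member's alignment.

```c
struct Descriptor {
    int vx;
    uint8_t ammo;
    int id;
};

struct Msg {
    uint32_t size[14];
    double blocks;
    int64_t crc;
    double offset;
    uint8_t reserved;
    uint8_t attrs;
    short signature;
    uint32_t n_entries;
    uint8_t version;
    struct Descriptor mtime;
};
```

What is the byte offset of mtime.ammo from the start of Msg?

Descriptor: 0..4  vx  (4B, 4-aligned); 4..5  ammo  (1B, 1-aligned); 5..8  -- padding (3B); 8..12  id  (4B, 4-aligned); sizeof = 12, alignof = 4
0..56  size  (56B, 4-aligned)
56..64  blocks  (8B, 8-aligned)
64..72  crc  (8B, 8-aligned)
72..80  offset  (8B, 8-aligned)
80..81  reserved  (1B, 1-aligned)
81..82  attrs  (1B, 1-aligned)
82..84  signature  (2B, 2-aligned)
84..88  n_entries  (4B, 4-aligned)
88..89  version  (1B, 1-aligned)
89..92  -- padding (3B)
92..104  mtime  (12B, 4-aligned)
within Descriptor: ammo at 4
92 + 4 = 96

96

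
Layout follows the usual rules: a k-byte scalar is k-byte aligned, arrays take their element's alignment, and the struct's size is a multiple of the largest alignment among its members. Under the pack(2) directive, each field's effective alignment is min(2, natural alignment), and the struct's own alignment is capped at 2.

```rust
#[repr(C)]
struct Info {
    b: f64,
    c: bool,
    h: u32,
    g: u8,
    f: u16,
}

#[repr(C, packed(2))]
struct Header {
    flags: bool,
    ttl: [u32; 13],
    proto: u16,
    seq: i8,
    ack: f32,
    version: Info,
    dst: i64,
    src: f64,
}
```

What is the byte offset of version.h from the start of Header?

Info: 0..8  b  (8B, 8-aligned); 8..9  c  (1B, 1-aligned); 9..12  -- padding (3B); 12..16  h  (4B, 4-aligned); 16..17  g  (1B, 1-aligned); 17..18  -- padding (1B); 18..20  f  (2B, 2-aligned); 20..24  -- tail padding (4B); sizeof = 24, alignof = 8
0..1  flags  (1B, 1-aligned)
1..2  -- padding (1B)
2..54  ttl  (52B, 2-aligned)
54..56  proto  (2B, 2-aligned)
56..57  seq  (1B, 1-aligned)
57..58  -- padding (1B)
58..62  ack  (4B, 2-aligned)
62..86  version  (24B, 2-aligned)
within Info: h at 12
62 + 12 = 74

74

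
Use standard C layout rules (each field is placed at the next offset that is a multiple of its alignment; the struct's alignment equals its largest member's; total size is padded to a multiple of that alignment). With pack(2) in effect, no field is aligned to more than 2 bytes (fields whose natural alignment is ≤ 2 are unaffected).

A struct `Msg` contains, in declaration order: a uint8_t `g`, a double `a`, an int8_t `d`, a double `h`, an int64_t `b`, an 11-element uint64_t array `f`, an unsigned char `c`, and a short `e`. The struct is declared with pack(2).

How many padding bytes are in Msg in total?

3

0..1  g  (1B, 1-aligned)
1..2  -- padding (1B)
2..10  a  (8B, 2-aligned)
10..11  d  (1B, 1-aligned)
11..12  -- padding (1B)
12..20  h  (8B, 2-aligned)
20..28  b  (8B, 2-aligned)
28..116  f  (88B, 2-aligned)
116..117  c  (1B, 1-aligned)
117..118  -- padding (1B)
118..120  e  (2B, 2-aligned)
sizeof = 120, alignof = 2
data bytes 117, size 120 → padding 3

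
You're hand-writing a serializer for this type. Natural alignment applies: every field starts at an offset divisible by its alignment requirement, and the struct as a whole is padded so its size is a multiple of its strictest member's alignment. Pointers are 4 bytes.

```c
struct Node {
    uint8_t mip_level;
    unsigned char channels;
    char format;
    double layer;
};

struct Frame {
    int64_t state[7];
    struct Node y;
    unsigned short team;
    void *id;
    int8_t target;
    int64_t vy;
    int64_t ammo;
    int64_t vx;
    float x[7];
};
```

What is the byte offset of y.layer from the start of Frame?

64

Node: mip_level at 0 (size 1, align 1) → ends 1; channels at 1 (size 1, align 1) → ends 2; format at 2 (size 1, align 1) → ends 3; pad 5 to align 8 for layer; layer at 8 (size 8, align 8) → ends 16; total 16 bytes, alignment 8
state at 0 (size 56, align 8) → ends 56
y at 56 (size 16, align 8) → ends 72
within Node: layer at 8
56 + 8 = 64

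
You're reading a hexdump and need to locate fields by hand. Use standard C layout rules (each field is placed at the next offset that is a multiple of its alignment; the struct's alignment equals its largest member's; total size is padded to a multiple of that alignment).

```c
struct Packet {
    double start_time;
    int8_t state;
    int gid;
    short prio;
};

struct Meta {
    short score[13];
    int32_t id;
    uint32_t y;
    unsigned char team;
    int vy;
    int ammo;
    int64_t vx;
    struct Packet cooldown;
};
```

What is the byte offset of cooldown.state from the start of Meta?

Packet: start_time at 0 (size 8, align 8) → ends 8; state at 8 (size 1, align 1) → ends 9; pad 3 to align 4 for gid; gid at 12 (size 4, align 4) → ends 16; prio at 16 (size 2, align 2) → ends 18; tail pad 6 to reach multiple of 8; total 24 bytes, alignment 8
score at 0 (size 26, align 2) → ends 26
pad 2 to align 4 for id
id at 28 (size 4, align 4) → ends 32
y at 32 (size 4, align 4) → ends 36
team at 36 (size 1, align 1) → ends 37
pad 3 to align 4 for vy
vy at 40 (size 4, align 4) → ends 44
ammo at 44 (size 4, align 4) → ends 48
vx at 48 (size 8, align 8) → ends 56
cooldown at 56 (size 24, align 8) → ends 80
within Packet: state at 8
56 + 8 = 64

64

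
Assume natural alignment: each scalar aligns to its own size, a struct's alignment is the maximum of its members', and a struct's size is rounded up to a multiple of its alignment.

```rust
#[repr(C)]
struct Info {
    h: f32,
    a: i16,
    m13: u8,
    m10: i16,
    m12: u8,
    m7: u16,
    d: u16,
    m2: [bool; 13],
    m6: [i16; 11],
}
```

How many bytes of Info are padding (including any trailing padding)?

0..4  h  (4B, 4-aligned)
4..6  a  (2B, 2-aligned)
6..7  m13  (1B, 1-aligned)
7..8  -- padding (1B)
8..10  m10  (2B, 2-aligned)
10..11  m12  (1B, 1-aligned)
11..12  -- padding (1B)
12..14  m7  (2B, 2-aligned)
14..16  d  (2B, 2-aligned)
16..29  m2  (13B, 1-aligned)
29..30  -- padding (1B)
30..52  m6  (22B, 2-aligned)
sizeof = 52, alignof = 4
data bytes 49, size 52 → padding 3

3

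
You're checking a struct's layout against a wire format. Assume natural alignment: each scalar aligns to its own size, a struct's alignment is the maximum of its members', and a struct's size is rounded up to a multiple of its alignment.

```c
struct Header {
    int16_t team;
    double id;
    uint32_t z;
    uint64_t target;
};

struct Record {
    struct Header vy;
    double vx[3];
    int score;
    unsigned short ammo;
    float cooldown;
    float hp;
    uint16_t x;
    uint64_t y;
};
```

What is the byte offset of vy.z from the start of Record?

16

Header: 0..2  team  (2B, 2-aligned); 2..8  -- padding (6B); 8..16  id  (8B, 8-aligned); 16..20  z  (4B, 4-aligned); 20..24  -- padding (4B); 24..32  target  (8B, 8-aligned); sizeof = 32, alignof = 8
0..32  vy  (32B, 8-aligned)
within Header: z at 16
0 + 16 = 16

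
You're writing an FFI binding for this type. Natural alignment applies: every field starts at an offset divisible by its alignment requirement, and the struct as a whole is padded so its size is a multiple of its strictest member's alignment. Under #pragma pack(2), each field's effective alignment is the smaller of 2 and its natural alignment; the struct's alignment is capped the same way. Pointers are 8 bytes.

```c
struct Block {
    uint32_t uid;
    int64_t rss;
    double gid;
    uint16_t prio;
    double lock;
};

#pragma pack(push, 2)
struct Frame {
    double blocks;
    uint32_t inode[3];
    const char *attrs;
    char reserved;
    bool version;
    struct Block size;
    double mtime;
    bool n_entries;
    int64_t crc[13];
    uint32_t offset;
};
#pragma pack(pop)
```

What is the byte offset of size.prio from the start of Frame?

Block: 0..4  uid  (4B, 4-aligned); 4..8  -- padding (4B); 8..16  rss  (8B, 8-aligned); 16..24  gid  (8B, 8-aligned); 24..26  prio  (2B, 2-aligned); 26..32  -- padding (6B); 32..40  lock  (8B, 8-aligned); sizeof = 40, alignof = 8
0..8  blocks  (8B, 2-aligned)
8..20  inode  (12B, 2-aligned)
20..28  attrs  (8B, 2-aligned)
28..29  reserved  (1B, 1-aligned)
29..30  version  (1B, 1-aligned)
30..70  size  (40B, 2-aligned)
within Block: prio at 24
30 + 24 = 54

54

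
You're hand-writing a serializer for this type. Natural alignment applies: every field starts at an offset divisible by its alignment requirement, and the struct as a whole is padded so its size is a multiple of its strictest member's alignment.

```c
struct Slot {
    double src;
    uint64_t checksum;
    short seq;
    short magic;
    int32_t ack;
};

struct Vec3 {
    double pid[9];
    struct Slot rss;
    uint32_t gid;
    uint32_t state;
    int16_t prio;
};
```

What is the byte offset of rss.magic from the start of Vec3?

Slot: @0: src [8B, align 8] → 8; @8: checksum [8B, align 8] → 16; @16: seq [2B, align 2] → 18; @18: magic [2B, align 2] → 20; @20: ack [4B, align 4] → 24; size 24, align 8
@0: pid [72B, align 8] → 72
@72: rss [24B, align 8] → 96
within Slot: magic at 18
72 + 18 = 90

90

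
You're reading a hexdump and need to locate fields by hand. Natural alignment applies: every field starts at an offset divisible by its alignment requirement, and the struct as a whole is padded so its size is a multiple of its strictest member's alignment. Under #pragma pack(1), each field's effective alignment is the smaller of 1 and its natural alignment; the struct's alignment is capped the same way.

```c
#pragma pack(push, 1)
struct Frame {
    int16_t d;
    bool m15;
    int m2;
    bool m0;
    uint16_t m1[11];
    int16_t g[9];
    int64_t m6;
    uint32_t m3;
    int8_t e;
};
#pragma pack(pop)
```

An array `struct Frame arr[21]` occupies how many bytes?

d at 0 (size 2, align 1) → ends 2
m15 at 2 (size 1, align 1) → ends 3
m2 at 3 (size 4, align 1) → ends 7
m0 at 7 (size 1, align 1) → ends 8
m1 at 8 (size 22, align 1) → ends 30
g at 30 (size 18, align 1) → ends 48
m6 at 48 (size 8, align 1) → ends 56
m3 at 56 (size 4, align 1) → ends 60
e at 60 (size 1, align 1) → ends 61
total 61 bytes, alignment 1
array of 21: 21 × 61 = 1281

1281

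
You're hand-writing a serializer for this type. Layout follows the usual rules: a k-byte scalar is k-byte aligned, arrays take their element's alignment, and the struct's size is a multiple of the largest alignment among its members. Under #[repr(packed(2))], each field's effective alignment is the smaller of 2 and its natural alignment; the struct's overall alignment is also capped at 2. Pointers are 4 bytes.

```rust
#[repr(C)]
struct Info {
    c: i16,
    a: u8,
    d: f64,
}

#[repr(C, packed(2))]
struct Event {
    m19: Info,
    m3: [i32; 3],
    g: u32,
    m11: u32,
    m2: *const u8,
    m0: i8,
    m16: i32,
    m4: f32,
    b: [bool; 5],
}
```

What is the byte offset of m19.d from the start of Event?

Info: @0: c [2B, align 2] → 2; @2: a [1B, align 1] → 3; +5 pad (align 8); @8: d [8B, align 8] → 16; size 16, align 8
@0: m19 [16B, align 2] → 16
within Info: d at 8
0 + 8 = 8

8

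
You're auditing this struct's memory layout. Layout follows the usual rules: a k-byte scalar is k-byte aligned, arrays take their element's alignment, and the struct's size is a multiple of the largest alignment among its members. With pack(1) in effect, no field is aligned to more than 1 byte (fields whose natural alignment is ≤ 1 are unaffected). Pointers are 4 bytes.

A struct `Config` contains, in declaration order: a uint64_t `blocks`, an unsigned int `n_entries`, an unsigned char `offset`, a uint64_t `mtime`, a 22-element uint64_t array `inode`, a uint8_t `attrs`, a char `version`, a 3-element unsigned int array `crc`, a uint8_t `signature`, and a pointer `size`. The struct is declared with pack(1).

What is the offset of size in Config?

212

@0: blocks [8B, align 1] → 8
@8: n_entries [4B, align 1] → 12
@12: offset [1B, align 1] → 13
@13: mtime [8B, align 1] → 21
@21: inode [176B, align 1] → 197
@197: attrs [1B, align 1] → 198
@198: version [1B, align 1] → 199
@199: crc [12B, align 1] → 211
@211: signature [1B, align 1] → 212
@212: size [4B, align 1] → 216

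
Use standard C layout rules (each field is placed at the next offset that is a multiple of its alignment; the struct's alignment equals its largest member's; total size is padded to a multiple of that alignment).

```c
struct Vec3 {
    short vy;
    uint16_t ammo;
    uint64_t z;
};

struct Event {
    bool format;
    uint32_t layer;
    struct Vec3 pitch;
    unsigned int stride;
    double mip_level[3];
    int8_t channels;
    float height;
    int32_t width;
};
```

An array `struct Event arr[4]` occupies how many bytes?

288

Vec3: @0: vy [2B, align 2] → 2; @2: ammo [2B, align 2] → 4; +4 pad (align 8); @8: z [8B, align 8] → 16; size 16, align 8
@0: format [1B, align 1] → 1
+3 pad (align 4)
@4: layer [4B, align 4] → 8
@8: pitch [16B, align 8] → 24
@24: stride [4B, align 4] → 28
+4 pad (align 8)
@32: mip_level [24B, align 8] → 56
@56: channels [1B, align 1] → 57
+3 pad (align 4)
@60: height [4B, align 4] → 64
@64: width [4B, align 4] → 68
+4 tail pad (align 8)
size 72, align 8
array of 4: 4 × 72 = 288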